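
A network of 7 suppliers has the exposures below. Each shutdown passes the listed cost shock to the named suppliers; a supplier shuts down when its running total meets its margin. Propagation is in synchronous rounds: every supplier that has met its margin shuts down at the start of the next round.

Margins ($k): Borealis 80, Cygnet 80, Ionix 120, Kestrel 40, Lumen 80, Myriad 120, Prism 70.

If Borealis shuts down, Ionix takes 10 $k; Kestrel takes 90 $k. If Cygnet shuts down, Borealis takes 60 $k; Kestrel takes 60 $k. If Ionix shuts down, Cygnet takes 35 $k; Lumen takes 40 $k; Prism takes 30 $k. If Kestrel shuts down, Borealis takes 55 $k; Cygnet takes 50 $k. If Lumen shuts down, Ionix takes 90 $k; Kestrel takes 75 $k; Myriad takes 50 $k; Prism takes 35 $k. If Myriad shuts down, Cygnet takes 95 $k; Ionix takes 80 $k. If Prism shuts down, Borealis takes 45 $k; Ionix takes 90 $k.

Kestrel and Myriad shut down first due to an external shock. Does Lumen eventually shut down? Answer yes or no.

Round 1 — Kestrel, Myriad shut down (initial).
  Borealis: +55 → 55 < 80
  Cygnet: +50+95 → 145 ≥ 80
  Ionix: +80 → 80 < 120
Round 2 — Cygnet shuts down.
  Borealis: +60 → 115 ≥ 80
Round 3 — Borealis shuts down.
  Ionix: +10 → 90 < 120
No further shutdowns.

no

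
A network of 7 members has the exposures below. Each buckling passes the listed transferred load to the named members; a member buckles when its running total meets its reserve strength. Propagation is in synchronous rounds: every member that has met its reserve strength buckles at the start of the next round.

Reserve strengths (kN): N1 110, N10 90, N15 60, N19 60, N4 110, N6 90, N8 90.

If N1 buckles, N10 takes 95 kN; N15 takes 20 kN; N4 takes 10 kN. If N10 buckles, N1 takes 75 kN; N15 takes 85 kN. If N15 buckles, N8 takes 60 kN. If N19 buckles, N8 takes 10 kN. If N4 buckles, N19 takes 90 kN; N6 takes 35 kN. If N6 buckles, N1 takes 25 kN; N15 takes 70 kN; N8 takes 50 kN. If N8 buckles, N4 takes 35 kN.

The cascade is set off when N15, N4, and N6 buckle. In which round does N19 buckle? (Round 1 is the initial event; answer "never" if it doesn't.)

Round 1 — N15, N4, N6 buckle (initial).
  N1: +25 → 25 < 110
  N19: +90 → 90 ≥ 60
  N8: +60+50 → 110 ≥ 90
Round 2 — N19, N8 buckle.
No further bucklings.

2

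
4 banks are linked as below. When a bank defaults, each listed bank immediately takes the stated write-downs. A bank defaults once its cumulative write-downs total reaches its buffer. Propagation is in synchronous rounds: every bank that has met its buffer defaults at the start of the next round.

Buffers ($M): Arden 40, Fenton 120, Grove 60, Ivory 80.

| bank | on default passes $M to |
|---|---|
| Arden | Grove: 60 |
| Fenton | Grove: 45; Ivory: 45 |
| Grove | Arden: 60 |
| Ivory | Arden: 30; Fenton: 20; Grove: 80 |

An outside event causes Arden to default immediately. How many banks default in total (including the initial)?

2

Round 1 — Arden defaults (initial).
  Grove: +60 → 60 ≥ 60
Round 2 — Grove defaults.
No further defaults.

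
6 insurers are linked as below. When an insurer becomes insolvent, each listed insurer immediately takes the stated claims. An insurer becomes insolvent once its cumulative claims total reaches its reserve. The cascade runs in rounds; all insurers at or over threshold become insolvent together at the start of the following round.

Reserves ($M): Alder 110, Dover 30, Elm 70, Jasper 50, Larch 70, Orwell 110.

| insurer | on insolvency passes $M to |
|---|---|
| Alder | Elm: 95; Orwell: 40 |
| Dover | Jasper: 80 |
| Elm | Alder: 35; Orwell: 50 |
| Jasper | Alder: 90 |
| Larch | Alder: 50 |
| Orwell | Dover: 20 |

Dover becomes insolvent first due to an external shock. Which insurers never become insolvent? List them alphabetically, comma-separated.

Alder, Elm, Larch, Orwell

Round 1 — Dover becomes insolvent (initial).
  Jasper: +80 → 80 ≥ 50
Round 2 — Jasper becomes insolvent.
  Alder: +90 → 90 < 110
No further insolvencies.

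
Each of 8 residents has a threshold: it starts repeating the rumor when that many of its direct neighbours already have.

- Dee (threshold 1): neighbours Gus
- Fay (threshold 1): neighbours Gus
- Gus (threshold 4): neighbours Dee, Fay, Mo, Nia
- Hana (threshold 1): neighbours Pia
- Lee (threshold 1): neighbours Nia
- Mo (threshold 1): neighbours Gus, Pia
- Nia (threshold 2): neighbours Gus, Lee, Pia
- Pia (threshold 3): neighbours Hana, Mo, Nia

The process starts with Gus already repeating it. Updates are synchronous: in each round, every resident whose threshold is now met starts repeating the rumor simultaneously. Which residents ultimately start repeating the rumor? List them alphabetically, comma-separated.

Dee, Fay, Gus, Mo

Round 1 — Gus starts repeating the rumor (initial).
Round 2 — checking thresholds:
  Dee: 1 of 1 neighbours ≥ 1, starts repeating the rumor.
  Fay: 1 of 1 neighbours ≥ 1, starts repeating the rumor.
  Mo: 1 of 2 neighbours ≥ 1, starts repeating the rumor.
  Nia: 1 of 3 neighbours < 2, below threshold.
Round 3 — no new spreads; cascade stops.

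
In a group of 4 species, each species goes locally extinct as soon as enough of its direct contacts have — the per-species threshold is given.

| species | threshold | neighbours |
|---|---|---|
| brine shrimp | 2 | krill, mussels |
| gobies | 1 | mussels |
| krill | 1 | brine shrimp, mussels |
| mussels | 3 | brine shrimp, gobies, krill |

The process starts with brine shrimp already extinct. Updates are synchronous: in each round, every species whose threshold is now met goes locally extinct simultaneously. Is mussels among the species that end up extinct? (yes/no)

no

Round 1 — brine shrimp goes locally extinct (initial).
Round 2 — checking thresholds:
  krill: 1 of 2 neighbours ≥ 1, goes locally extinct.
  mussels: 1 of 3 neighbours < 3, not yet.
Round 3 — no new extinctions; cascade stops.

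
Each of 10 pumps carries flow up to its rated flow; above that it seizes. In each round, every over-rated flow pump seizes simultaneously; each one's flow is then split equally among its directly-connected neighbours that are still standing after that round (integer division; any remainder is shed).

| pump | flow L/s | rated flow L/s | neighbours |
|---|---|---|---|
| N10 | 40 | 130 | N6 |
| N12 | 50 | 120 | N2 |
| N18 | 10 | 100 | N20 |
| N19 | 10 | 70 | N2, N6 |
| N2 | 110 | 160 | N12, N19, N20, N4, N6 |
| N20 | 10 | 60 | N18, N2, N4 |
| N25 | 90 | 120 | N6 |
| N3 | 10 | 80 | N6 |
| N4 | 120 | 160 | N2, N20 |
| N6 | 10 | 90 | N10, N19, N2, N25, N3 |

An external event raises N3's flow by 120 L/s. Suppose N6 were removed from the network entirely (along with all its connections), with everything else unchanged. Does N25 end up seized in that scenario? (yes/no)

no

With N6 removed:
Round 1 — N3 at 130 > 80. N3 seizes.
  N3 sheds 130 L/s: no online neighbours, lost.
No further seizures.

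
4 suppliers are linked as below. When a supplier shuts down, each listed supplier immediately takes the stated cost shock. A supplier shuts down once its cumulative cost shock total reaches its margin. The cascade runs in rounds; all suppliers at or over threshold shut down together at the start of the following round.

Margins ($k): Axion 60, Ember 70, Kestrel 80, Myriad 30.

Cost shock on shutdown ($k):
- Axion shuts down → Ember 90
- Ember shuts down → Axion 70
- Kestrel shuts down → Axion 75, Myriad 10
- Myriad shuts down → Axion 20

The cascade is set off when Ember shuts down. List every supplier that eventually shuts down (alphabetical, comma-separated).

Round 1 — Ember shuts down (initial).
  Axion: +70 → 70 ≥ 60
Round 2 — Axion shuts down.
No further shutdowns.

Axion, Ember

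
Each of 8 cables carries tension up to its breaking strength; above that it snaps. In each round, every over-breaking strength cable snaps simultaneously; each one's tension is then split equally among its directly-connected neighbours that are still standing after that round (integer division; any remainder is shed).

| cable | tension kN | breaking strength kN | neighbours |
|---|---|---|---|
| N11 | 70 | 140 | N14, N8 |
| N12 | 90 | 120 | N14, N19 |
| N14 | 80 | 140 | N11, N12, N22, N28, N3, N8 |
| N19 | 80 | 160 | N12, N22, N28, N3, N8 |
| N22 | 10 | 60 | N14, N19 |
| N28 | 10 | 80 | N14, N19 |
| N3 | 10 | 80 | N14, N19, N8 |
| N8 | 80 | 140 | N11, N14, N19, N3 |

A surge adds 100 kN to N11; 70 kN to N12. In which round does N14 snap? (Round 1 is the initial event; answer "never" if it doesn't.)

2

Round 1 — N11 at 170 > 140; N12 at 160 > 120. N11, N12 snap.
  N11 sheds 170 kN to N14, N8: 85 each.
    N14: 80+85 = 165 > 140
    N8: 80+85 = 165 > 140
  N12 sheds 160 kN to N14, N19: 80 each.
    N14: 165+80 = 245 > 140
    N19: 80+80 = 160 ≤ 160
Round 2 — N14, N8 snap.
  N14 sheds 245 kN to N22, N28, N3: 81 each (2 lost).
    N22: 10+81 = 91 > 60
    N28: 10+81 = 91 > 80
    N3: 10+81 = 91 > 80
  N8 sheds 165 kN to N19, N3: 82 each (1 lost).
    N19: 160+82 = 242 > 160
    N3: 91+82 = 173 > 80
Round 3 — N19, N22, N28, N3 snap.
  N19 sheds 242 kN: no online neighbours, lost.
  N22 sheds 91 kN: no online neighbours, lost.
  N28 sheds 91 kN: no online neighbours, lost.
  N3 sheds 173 kN: no online neighbours, lost.
No further breaks.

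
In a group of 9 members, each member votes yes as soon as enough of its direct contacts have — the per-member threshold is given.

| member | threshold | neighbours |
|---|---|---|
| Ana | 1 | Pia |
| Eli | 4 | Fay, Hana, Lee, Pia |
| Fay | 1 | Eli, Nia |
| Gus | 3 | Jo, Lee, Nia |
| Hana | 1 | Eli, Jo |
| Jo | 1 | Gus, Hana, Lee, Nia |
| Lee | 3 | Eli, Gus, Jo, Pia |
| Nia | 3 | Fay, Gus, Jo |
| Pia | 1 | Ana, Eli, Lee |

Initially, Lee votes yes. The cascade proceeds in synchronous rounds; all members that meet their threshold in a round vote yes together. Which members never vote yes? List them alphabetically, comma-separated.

Eli, Fay, Gus, Nia

Round 1 — Lee votes yes (initial).
Round 2 — checking thresholds:
  Eli: 1 of 4 neighbours < 4, below threshold.
  Gus: 1 of 3 neighbours < 3, below threshold.
  Jo: 1 of 4 neighbours ≥ 1, votes yes.
  Pia: 1 of 3 neighbours ≥ 1, votes yes.
Round 3 — checking thresholds:
  Ana: 1 of 1 neighbours ≥ 1, votes yes.
  Eli: 2 of 4 neighbours < 4, below threshold.
  Gus: 2 of 3 neighbours < 3, below threshold.
  Hana: 1 of 2 neighbours ≥ 1, votes yes.
  Nia: 1 of 3 neighbours < 3, below threshold.
Round 4 — no new yes votes; cascade stops.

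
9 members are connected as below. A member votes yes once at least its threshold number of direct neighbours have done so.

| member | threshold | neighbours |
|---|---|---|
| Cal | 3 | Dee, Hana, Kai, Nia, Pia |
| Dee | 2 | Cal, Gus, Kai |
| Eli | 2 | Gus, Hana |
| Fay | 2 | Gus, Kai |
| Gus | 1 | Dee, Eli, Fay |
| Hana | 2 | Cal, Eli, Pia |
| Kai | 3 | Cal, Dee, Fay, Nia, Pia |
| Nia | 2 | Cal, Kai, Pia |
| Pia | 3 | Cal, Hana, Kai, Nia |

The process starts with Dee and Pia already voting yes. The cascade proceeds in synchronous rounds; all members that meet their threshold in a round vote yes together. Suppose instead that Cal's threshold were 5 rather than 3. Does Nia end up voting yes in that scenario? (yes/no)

no

With Cal's threshold at 5:
Round 1 — Dee, Pia vote yes (initial).
Round 2 — checking thresholds:
  Cal: 2 of 5 neighbours < 5, below threshold.
  Gus: 1 of 3 neighbours ≥ 1, votes yes.
  Hana: 1 of 3 neighbours < 2, below threshold.
  Kai: 2 of 5 neighbours < 3, below threshold.
  Nia: 1 of 3 neighbours < 2, below threshold.
Round 3 — no new yes votes; cascade stops.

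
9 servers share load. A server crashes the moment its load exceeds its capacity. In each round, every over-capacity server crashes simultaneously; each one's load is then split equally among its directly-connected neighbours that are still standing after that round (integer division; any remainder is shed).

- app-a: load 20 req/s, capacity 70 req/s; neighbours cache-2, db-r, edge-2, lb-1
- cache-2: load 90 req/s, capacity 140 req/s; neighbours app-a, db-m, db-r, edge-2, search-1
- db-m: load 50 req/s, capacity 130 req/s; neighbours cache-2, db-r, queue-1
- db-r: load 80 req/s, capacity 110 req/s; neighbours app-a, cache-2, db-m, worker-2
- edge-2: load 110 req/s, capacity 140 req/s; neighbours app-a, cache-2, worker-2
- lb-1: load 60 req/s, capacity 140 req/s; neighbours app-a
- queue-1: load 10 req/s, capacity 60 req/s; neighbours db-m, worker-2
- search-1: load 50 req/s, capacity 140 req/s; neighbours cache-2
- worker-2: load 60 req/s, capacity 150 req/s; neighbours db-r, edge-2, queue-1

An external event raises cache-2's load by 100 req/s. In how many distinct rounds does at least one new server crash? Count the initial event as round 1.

Round 1 — cache-2 at 190 > 140. cache-2 crashes.
  cache-2 sheds 190 req/s to app-a, db-m, db-r, edge-2, search-1: 38 each.
    app-a: 20+38 = 58 ≤ 70
    db-m: 50+38 = 88 ≤ 130
    db-r: 80+38 = 118 > 110
    edge-2: 110+38 = 148 > 140
    search-1: 50+38 = 88 ≤ 140
Round 2 — db-r, edge-2 crash.
  db-r sheds 118 req/s to app-a, db-m, worker-2: 39 each (1 lost).
    app-a: 58+39 = 97 > 70
    db-m: 88+39 = 127 ≤ 130
    worker-2: 60+39 = 99 ≤ 150
  edge-2 sheds 148 req/s to app-a, worker-2: 74 each.
    app-a: 97+74 = 171 > 70
    worker-2: 99+74 = 173 > 150
Round 3 — app-a, worker-2 crash.
  app-a sheds 171 req/s to lb-1: 171 each.
    lb-1: 60+171 = 231 > 140
  worker-2 sheds 173 req/s to queue-1: 173 each.
    queue-1: 10+173 = 183 > 60
Round 4 — lb-1, queue-1 crash.
  lb-1 sheds 231 req/s: no online neighbours, lost.
  queue-1 sheds 183 req/s to db-m: 183 each.
    db-m: 127+183 = 310 > 130
Round 5 — db-m crashes.
  db-m sheds 310 req/s: no online neighbours, lost.
No further crashes.

5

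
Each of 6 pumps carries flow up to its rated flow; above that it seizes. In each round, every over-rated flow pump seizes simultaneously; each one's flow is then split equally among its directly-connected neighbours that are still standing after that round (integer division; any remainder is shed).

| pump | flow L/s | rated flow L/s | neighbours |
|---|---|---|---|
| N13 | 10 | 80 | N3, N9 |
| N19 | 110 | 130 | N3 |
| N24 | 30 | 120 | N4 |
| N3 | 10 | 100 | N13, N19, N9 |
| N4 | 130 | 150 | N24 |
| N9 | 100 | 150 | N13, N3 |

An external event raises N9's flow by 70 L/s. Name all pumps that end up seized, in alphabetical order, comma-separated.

N13, N19, N3, N9

Round 1 — N9 at 170 > 150. N9 seizes.
  N9 sheds 170 L/s to N13, N3: 85 each.
    N13: 10+85 = 95 > 80
    N3: 10+85 = 95 ≤ 100
Round 2 — N13 seizes.
  N13 sheds 95 L/s to N3: 95 each.
    N3: 95+95 = 190 > 100
Round 3 — N3 seizes.
  N3 sheds 190 L/s to N19: 190 each.
    N19: 110+190 = 300 > 130
Round 4 — N19 seizes.
  N19 sheds 300 L/s: no online neighbours, lost.
No further seizures.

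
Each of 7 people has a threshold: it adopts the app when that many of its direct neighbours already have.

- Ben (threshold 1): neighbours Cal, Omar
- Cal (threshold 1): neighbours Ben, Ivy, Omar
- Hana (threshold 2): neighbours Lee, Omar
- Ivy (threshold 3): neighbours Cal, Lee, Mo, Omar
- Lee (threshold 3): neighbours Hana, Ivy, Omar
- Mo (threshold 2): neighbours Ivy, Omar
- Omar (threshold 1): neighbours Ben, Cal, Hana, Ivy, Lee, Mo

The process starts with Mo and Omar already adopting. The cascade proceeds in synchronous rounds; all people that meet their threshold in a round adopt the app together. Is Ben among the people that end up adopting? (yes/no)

yes

Round 1 — Mo, Omar adopt the app (initial).
Round 2 — checking thresholds:
  Ben: 1 of 2 neighbours ≥ 1, adopts the app.
  Cal: 1 of 3 neighbours ≥ 1, adopts the app.
  Hana: 1 of 2 neighbours < 2, not yet.
  Ivy: 2 of 4 neighbours < 3, not yet.
  Lee: 1 of 3 neighbours < 3, not yet.
Round 3 — checking thresholds:
  Hana: 1 of 2 neighbours < 2, not yet.
  Ivy: 3 of 4 neighbours ≥ 3, adopts the app.
  Lee: 1 of 3 neighbours < 3, not yet.
Round 4 — no new adoptions; cascade stops.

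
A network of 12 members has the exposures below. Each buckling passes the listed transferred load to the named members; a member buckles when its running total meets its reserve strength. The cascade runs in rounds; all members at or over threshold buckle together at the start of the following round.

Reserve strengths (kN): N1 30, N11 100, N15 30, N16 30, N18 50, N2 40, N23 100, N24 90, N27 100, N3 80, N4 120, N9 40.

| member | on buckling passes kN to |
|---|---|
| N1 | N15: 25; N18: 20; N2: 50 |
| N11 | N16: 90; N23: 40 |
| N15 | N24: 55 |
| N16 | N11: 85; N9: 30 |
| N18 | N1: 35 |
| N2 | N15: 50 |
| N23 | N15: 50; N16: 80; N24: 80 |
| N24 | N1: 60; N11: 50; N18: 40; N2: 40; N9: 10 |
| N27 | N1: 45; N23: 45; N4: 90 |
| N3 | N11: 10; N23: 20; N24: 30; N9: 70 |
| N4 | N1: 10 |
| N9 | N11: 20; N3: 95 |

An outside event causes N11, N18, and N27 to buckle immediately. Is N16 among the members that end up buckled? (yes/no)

yes

Round 1 — N11, N18, N27 buckle (initial).
  N1: +35+45 → 80 ≥ 30
  N16: +90 → 90 ≥ 30
  N23: +40+45 → 85 < 100
  N4: +90 → 90 < 120
Round 2 — N1, N16 buckle.
  N15: +25 → 25 < 30
  N2: +50 → 50 ≥ 40
  N9: +30 → 30 < 40
Round 3 — N2 buckles.
  N15: +50 → 75 ≥ 30
Round 4 — N15 buckles.
  N24: +55 → 55 < 90
No further bucklings.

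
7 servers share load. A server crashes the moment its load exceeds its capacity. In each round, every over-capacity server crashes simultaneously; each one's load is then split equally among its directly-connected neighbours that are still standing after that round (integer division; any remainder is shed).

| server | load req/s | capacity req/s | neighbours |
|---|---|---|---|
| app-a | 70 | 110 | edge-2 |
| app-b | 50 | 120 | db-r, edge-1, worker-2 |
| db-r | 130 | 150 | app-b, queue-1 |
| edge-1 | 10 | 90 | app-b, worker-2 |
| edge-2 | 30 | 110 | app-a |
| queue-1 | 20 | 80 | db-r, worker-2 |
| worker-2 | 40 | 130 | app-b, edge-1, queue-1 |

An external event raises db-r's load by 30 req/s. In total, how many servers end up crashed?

Round 1 — db-r at 160 > 150. db-r crashes.
  db-r sheds 160 req/s to app-b, queue-1: 80 each.
    app-b: 50+80 = 130 > 120
    queue-1: 20+80 = 100 > 80
Round 2 — app-b, queue-1 crash.
  app-b sheds 130 req/s to edge-1, worker-2: 65 each.
    edge-1: 10+65 = 75 ≤ 90
    worker-2: 40+65 = 105 ≤ 130
  queue-1 sheds 100 req/s to worker-2: 100 each.
    worker-2: 105+100 = 205 > 130
Round 3 — worker-2 crashes.
  worker-2 sheds 205 req/s to edge-1: 205 each.
    edge-1: 75+205 = 280 > 90
Round 4 — edge-1 crashes.
  edge-1 sheds 280 req/s: no online neighbours, lost.
No further crashes.

5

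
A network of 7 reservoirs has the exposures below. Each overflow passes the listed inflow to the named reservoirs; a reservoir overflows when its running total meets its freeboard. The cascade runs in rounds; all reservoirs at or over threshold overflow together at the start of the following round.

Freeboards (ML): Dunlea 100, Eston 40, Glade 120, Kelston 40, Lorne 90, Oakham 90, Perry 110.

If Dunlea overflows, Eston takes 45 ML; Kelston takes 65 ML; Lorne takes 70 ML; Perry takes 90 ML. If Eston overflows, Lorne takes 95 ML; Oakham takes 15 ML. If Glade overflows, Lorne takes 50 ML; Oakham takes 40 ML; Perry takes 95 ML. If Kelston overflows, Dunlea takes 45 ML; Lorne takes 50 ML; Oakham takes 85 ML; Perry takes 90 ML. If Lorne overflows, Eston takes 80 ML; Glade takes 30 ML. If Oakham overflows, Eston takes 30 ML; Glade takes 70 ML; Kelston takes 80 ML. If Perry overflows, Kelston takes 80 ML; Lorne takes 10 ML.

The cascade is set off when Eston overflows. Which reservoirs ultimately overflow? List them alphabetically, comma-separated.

Round 1 — Eston overflows (initial).
  Lorne: +95 → 95 ≥ 90
  Oakham: +15 → 15 < 90
Round 2 — Lorne overflows.
  Glade: +30 → 30 < 120
No further overflows.

Eston, Lorne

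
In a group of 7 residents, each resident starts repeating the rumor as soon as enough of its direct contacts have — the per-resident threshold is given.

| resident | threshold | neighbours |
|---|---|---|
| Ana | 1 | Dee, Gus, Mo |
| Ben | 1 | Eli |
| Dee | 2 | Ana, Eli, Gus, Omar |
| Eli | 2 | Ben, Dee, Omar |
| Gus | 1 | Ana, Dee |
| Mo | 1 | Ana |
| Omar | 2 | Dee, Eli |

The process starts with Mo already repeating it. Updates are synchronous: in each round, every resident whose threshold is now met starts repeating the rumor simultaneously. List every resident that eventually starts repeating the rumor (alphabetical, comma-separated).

Round 1 — Mo starts repeating the rumor (initial).
Round 2 — checking thresholds:
  Ana: 1 of 3 neighbours ≥ 1, starts repeating the rumor.
Round 3 — checking thresholds:
  Dee: 1 of 4 neighbours < 2, below threshold.
  Gus: 1 of 2 neighbours ≥ 1, starts repeating the rumor.
Round 4 — checking thresholds:
  Dee: 2 of 4 neighbours ≥ 2, starts repeating the rumor.
Round 5 — no new spreads; cascade stops.

Ana, Dee, Gus, Mo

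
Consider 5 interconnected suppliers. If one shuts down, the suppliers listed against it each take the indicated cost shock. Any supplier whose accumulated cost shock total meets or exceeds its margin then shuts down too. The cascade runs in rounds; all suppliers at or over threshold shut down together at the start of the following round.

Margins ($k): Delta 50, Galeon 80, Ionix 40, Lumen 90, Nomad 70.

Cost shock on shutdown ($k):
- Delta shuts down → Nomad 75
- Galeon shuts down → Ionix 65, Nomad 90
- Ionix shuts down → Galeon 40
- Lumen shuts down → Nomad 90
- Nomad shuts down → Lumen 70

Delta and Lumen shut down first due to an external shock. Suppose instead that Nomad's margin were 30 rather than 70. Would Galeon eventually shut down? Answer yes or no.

With Nomad's margin at 30:
Round 1 — Delta, Lumen shut down (initial).
  Nomad: +75+90 → 165 ≥ 30
Round 2 — Nomad shuts down.
No further shutdowns.

no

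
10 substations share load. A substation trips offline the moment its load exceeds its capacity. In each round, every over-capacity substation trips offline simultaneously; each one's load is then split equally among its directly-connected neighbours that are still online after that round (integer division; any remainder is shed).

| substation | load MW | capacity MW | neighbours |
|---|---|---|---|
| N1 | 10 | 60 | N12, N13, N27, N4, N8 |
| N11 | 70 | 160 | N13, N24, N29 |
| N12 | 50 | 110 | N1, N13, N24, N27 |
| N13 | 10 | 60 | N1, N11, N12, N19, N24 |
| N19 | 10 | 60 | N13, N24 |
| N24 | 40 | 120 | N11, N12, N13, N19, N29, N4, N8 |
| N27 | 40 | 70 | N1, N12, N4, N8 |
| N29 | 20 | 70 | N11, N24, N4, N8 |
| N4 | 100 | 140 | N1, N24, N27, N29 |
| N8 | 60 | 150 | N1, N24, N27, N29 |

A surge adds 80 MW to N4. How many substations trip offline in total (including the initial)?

3

Round 1 — N4 at 180 > 140. N4 trips offline.
  N4 sheds 180 MW to N1, N24, N27, N29: 45 each.
    N1: 10+45 = 55 ≤ 60
    N24: 40+45 = 85 ≤ 120
    N27: 40+45 = 85 > 70
    N29: 20+45 = 65 ≤ 70
Round 2 — N27 trips offline.
  N27 sheds 85 MW to N1, N12, N8: 28 each (1 lost).
    N1: 55+28 = 83 > 60
    N12: 50+28 = 78 ≤ 110
    N8: 60+28 = 88 ≤ 150
Round 3 — N1 trips offline.
  N1 sheds 83 MW to N12, N13, N8: 27 each (2 lost).
    N12: 78+27 = 105 ≤ 110
    N13: 10+27 = 37 ≤ 60
    N8: 88+27 = 115 ≤ 150
No further trips.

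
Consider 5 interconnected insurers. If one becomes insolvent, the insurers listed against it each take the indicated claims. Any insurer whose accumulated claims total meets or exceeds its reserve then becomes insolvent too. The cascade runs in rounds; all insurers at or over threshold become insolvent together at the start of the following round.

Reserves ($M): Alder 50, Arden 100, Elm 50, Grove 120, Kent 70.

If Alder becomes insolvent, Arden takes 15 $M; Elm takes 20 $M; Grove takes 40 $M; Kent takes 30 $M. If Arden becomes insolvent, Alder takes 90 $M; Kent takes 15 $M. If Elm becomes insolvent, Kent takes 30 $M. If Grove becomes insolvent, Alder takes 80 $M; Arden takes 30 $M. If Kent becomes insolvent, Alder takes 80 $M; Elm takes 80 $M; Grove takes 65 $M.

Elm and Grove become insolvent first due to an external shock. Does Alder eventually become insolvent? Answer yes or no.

yes

Round 1 — Elm, Grove become insolvent (initial).
  Alder: +80 → 80 ≥ 50
  Arden: +30 → 30 < 100
  Kent: +30 → 30 < 70
Round 2 — Alder becomes insolvent.
  Arden: +15 → 45 < 100
  Kent: +30 → 60 < 70
No further insolvencies.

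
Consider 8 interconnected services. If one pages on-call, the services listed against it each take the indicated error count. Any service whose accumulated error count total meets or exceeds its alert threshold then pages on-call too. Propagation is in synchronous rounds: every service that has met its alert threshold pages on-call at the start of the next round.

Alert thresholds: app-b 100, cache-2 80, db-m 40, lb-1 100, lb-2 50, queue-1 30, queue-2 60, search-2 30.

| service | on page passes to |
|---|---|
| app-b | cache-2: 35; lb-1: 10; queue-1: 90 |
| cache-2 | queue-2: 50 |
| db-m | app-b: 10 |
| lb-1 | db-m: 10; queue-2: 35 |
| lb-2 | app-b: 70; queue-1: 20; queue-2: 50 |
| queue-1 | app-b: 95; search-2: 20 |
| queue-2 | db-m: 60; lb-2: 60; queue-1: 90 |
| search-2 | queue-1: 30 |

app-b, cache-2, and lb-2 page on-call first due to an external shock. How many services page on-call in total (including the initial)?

6

Round 1 — app-b, cache-2, lb-2 page on-call (initial).
  lb-1: +10 → 10 < 100
  queue-1: +90+20 → 110 ≥ 30
  queue-2: +50+50 → 100 ≥ 60
Round 2 — queue-1, queue-2 page on-call.
  db-m: +60 → 60 ≥ 40
  search-2: +20 → 20 < 30
Round 3 — db-m pages on-call.
No further pages.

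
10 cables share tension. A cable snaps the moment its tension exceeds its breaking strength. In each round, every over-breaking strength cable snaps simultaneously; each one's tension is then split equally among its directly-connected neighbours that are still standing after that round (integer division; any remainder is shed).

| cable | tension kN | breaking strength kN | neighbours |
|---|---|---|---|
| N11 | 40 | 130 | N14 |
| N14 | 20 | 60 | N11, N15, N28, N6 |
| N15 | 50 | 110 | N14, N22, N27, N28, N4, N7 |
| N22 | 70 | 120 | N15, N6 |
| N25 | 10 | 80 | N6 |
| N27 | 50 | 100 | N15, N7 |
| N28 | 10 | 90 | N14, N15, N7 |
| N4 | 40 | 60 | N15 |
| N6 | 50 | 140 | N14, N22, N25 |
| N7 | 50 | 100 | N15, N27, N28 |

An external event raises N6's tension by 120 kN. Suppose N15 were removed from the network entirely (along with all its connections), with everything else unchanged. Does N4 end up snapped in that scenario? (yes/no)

no

With N15 removed:
Round 1 — N6 at 170 > 140. N6 snaps.
  N6 sheds 170 kN to N14, N22, N25: 56 each (2 lost).
    N14: 20+56 = 76 > 60
    N22: 70+56 = 126 > 120
    N25: 10+56 = 66 ≤ 80
Round 2 — N14, N22 snap.
  N14 sheds 76 kN to N11, N28: 38 each.
    N11: 40+38 = 78 ≤ 130
    N28: 10+38 = 48 ≤ 90
  N22 sheds 126 kN: no online neighbours, lost.
No further breaks.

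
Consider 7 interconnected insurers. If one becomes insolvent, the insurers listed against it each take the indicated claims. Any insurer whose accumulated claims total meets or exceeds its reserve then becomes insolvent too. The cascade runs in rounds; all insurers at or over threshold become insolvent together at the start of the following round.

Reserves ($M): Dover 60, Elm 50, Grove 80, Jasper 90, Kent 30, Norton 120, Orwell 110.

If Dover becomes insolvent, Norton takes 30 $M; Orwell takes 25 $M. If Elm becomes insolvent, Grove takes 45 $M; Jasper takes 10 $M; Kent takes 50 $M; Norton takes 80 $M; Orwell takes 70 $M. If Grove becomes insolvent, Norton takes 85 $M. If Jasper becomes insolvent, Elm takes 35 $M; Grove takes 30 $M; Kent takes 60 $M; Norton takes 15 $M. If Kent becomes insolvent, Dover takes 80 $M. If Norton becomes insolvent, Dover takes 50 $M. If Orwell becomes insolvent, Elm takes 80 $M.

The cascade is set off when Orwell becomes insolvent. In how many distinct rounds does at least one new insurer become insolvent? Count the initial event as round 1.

Round 1 — Orwell becomes insolvent (initial).
  Elm: +80 → 80 ≥ 50
Round 2 — Elm becomes insolvent.
  Grove: +45 → 45 < 80
  Jasper: +10 → 10 < 90
  Kent: +50 → 50 ≥ 30
  Norton: +80 → 80 < 120
Round 3 — Kent becomes insolvent.
  Dover: +80 → 80 ≥ 60
Round 4 — Dover becomes insolvent.
  Norton: +30 → 110 < 120
No further insolvencies.

4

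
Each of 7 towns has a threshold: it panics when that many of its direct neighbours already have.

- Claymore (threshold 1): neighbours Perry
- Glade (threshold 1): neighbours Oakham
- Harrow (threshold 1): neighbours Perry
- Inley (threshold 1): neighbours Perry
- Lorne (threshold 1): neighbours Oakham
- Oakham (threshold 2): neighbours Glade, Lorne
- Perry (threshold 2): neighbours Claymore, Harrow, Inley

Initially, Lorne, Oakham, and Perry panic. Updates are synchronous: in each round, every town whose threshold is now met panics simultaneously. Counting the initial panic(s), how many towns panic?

7

Round 1 — Lorne, Oakham, Perry panic (initial).
Round 2 — checking thresholds:
  Claymore: 1 of 1 neighbours ≥ 1, panics.
  Glade: 1 of 1 neighbours ≥ 1, panics.
  Harrow: 1 of 1 neighbours ≥ 1, panics.
  Inley: 1 of 1 neighbours ≥ 1, panics.
Round 3 — no new panics; cascade stops.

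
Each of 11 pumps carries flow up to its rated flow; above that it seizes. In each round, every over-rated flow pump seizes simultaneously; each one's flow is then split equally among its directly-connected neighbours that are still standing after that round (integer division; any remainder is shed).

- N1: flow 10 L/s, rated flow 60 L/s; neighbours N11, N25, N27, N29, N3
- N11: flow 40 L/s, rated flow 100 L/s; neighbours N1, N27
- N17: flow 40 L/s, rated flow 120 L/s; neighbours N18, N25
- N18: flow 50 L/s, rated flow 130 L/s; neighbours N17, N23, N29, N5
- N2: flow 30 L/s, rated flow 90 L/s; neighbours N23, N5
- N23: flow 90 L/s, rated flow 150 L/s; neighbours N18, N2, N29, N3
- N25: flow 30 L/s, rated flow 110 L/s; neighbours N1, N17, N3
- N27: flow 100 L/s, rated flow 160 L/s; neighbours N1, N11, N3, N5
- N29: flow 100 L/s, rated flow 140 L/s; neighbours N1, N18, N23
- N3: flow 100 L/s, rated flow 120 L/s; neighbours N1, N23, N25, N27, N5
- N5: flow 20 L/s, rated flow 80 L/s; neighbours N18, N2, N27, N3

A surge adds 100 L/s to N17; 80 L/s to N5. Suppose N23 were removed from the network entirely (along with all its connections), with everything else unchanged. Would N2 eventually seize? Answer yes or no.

no

With N23 removed:
Round 1 — N17 at 140 > 120; N5 at 100 > 80. N17, N5 seize.
  N17 sheds 140 L/s to N18, N25: 70 each.
    N18: 50+70 = 120 ≤ 130
    N25: 30+70 = 100 ≤ 110
  N5 sheds 100 L/s to N18, N2, N27, N3: 25 each.
    N18: 120+25 = 145 > 130
    N2: 30+25 = 55 ≤ 90
    N27: 100+25 = 125 ≤ 160
    N3: 100+25 = 125 > 120
Round 2 — N18, N3 seize.
  N18 sheds 145 L/s to N29: 145 each.
    N29: 100+145 = 245 > 140
  N3 sheds 125 L/s to N1, N25, N27: 41 each (2 lost).
    N1: 10+41 = 51 ≤ 60
    N25: 100+41 = 141 > 110
    N27: 125+41 = 166 > 160
Round 3 — N25, N27, N29 seize.
  N25 sheds 141 L/s to N1: 141 each.
    N1: 51+141 = 192 > 60
  N27 sheds 166 L/s to N1, N11: 83 each.
    N1: 192+83 = 275 > 60
    N11: 40+83 = 123 > 100
  N29 sheds 245 L/s to N1: 245 each.
    N1: 275+245 = 520 > 60
Round 4 — N1, N11 seize.
  N1 sheds 520 L/s: no online neighbours, lost.
  N11 sheds 123 L/s: no online neighbours, lost.
No further seizures.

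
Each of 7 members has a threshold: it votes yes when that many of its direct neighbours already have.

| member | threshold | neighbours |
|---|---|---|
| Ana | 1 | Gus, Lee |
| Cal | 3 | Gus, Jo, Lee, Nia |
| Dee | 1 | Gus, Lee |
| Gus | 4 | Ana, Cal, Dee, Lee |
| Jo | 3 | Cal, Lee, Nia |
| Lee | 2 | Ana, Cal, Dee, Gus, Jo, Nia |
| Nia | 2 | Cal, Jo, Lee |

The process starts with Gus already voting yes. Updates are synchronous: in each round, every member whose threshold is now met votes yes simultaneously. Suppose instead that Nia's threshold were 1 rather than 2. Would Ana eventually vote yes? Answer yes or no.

With Nia's threshold at 1:
Round 1 — Gus votes yes (initial).
Round 2 — checking thresholds:
  Ana: 1 of 2 neighbours ≥ 1, votes yes.
  Cal: 1 of 4 neighbours < 3, below threshold.
  Dee: 1 of 2 neighbours ≥ 1, votes yes.
  Lee: 1 of 6 neighbours < 2, below threshold.
Round 3 — checking thresholds:
  Cal: 1 of 4 neighbours < 3, below threshold.
  Lee: 3 of 6 neighbours ≥ 2, votes yes.
Round 4 — checking thresholds:
  Cal: 2 of 4 neighbours < 3, below threshold.
  Jo: 1 of 3 neighbours < 3, below threshold.
  Nia: 1 of 3 neighbours ≥ 1, votes yes.
Round 5 — checking thresholds:
  Cal: 3 of 4 neighbours ≥ 3, votes yes.
  Jo: 2 of 3 neighbours < 3, below threshold.
Round 6 — checking thresholds:
  Jo: 3 of 3 neighbours ≥ 3, votes yes.
Round 7 — no new yes votes; cascade stops.

yes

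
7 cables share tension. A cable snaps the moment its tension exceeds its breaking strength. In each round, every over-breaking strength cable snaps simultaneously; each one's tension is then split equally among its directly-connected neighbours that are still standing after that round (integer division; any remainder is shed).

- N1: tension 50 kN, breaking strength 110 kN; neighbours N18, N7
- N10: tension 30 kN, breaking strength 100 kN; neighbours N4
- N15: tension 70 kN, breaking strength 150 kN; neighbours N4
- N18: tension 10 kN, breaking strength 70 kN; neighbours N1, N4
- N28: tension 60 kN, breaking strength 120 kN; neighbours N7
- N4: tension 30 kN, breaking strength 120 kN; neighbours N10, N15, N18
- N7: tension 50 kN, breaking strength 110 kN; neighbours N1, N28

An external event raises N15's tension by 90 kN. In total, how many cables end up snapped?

7

Round 1 — N15 at 160 > 150. N15 snaps.
  N15 sheds 160 kN to N4: 160 each.
    N4: 30+160 = 190 > 120
Round 2 — N4 snaps.
  N4 sheds 190 kN to N10, N18: 95 each.
    N10: 30+95 = 125 > 100
    N18: 10+95 = 105 > 70
Round 3 — N10, N18 snap.
  N10 sheds 125 kN: no online neighbours, lost.
  N18 sheds 105 kN to N1: 105 each.
    N1: 50+105 = 155 > 110
Round 4 — N1 snaps.
  N1 sheds 155 kN to N7: 155 each.
    N7: 50+155 = 205 > 110
Round 5 — N7 snaps.
  N7 sheds 205 kN to N28: 205 each.
    N28: 60+205 = 265 > 120
Round 6 — N28 snaps.
  N28 sheds 265 kN: no online neighbours, lost.
No further breaks.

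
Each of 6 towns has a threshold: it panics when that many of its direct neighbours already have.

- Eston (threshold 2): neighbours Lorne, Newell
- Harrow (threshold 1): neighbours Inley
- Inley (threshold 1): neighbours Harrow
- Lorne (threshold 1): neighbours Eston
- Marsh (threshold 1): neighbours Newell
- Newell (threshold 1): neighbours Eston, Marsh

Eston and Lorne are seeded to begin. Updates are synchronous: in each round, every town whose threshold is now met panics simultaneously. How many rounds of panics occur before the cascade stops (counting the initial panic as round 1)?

3

Round 1 — Eston, Lorne panic (initial).
Round 2 — checking thresholds:
  Newell: 1 of 2 neighbours ≥ 1, panics.
Round 3 — checking thresholds:
  Marsh: 1 of 1 neighbours ≥ 1, panics.
Round 4 — no new panics; cascade stops.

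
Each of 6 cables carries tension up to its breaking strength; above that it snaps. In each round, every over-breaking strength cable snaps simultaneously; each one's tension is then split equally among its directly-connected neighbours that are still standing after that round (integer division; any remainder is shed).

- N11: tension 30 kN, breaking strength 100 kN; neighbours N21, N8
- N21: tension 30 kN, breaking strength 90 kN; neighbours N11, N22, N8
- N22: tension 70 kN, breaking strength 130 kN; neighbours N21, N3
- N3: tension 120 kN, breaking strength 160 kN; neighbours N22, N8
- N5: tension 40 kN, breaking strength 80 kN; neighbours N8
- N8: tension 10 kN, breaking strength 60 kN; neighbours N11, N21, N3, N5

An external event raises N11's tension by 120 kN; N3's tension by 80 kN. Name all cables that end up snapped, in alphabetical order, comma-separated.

N11, N21, N22, N3, N5, N8

Round 1 — N11 at 150 > 100; N3 at 200 > 160. N11, N3 snap.
  N11 sheds 150 kN to N21, N8: 75 each.
    N21: 30+75 = 105 > 90
    N8: 10+75 = 85 > 60
  N3 sheds 200 kN to N22, N8: 100 each.
    N22: 70+100 = 170 > 130
    N8: 85+100 = 185 > 60
Round 2 — N21, N22, N8 snap.
  N21 sheds 105 kN: no online neighbours, lost.
  N22 sheds 170 kN: no online neighbours, lost.
  N8 sheds 185 kN to N5: 185 each.
    N5: 40+185 = 225 > 80
Round 3 — N5 snaps.
  N5 sheds 225 kN: no online neighbours, lost.
No further breaks.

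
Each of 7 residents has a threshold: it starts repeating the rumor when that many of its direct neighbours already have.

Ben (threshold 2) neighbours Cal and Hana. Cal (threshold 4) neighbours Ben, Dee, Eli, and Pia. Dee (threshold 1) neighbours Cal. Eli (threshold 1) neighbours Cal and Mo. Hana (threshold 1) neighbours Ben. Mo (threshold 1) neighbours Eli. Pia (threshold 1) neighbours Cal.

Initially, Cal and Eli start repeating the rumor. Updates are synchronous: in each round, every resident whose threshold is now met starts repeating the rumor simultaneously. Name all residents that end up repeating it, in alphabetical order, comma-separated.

Round 1 — Cal, Eli start repeating the rumor (initial).
Round 2 — checking thresholds:
  Ben: 1 of 2 neighbours < 2, not yet.
  Dee: 1 of 1 neighbours ≥ 1, starts repeating the rumor.
  Mo: 1 of 1 neighbours ≥ 1, starts repeating the rumor.
  Pia: 1 of 1 neighbours ≥ 1, starts repeating the rumor.
Round 3 — no new spreads; cascade stops.

Cal, Dee, Eli, Mo, Pia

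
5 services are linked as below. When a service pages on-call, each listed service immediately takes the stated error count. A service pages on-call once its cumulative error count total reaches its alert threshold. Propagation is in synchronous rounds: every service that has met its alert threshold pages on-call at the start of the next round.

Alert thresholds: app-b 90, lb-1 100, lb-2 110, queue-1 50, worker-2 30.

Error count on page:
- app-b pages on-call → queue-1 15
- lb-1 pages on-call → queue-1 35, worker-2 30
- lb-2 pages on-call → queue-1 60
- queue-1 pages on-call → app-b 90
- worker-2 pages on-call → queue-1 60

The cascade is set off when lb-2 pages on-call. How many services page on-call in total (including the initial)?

3

Round 1 — lb-2 pages on-call (initial).
  queue-1: +60 → 60 ≥ 50
Round 2 — queue-1 pages on-call.
  app-b: +90 → 90 ≥ 90
Round 3 — app-b pages on-call.
No further pages.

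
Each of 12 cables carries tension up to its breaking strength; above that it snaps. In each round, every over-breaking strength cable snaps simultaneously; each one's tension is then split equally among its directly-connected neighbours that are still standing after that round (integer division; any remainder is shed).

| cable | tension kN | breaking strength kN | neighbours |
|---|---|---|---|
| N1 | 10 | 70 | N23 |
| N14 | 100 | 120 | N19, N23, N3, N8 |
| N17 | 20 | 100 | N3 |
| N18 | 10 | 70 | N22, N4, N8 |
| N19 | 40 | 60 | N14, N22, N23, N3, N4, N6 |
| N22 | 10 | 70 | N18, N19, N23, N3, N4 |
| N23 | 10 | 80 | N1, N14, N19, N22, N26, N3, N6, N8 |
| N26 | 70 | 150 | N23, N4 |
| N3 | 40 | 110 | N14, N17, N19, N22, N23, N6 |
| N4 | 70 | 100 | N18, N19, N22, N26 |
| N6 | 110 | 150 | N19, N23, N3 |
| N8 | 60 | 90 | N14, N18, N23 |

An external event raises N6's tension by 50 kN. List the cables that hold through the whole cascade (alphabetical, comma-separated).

N1, N17, N26

Round 1 — N6 at 160 > 150. N6 snaps.
  N6 sheds 160 kN to N19, N23, N3: 53 each (1 lost).
    N19: 40+53 = 93 > 60
    N23: 10+53 = 63 ≤ 80
    N3: 40+53 = 93 ≤ 110
Round 2 — N19 snaps.
  N19 sheds 93 kN to N14, N22, N23, N3, N4: 18 each (3 lost).
    N14: 100+18 = 118 ≤ 120
    N22: 10+18 = 28 ≤ 70
    N23: 63+18 = 81 > 80
    N3: 93+18 = 111 > 110
    N4: 70+18 = 88 ≤ 100
Round 3 — N23, N3 snap.
  N23 sheds 81 kN to N1, N14, N22, N26, N8: 16 each (1 lost).
    N1: 10+16 = 26 ≤ 70
    N14: 118+16 = 134 > 120
    N22: 28+16 = 44 ≤ 70
    N26: 70+16 = 86 ≤ 150
    N8: 60+16 = 76 ≤ 90
  N3 sheds 111 kN to N14, N17, N22: 37 each.
    N14: 134+37 = 171 > 120
    N17: 20+37 = 57 ≤ 100
    N22: 44+37 = 81 > 70
Round 4 — N14, N22 snap.
  N14 sheds 171 kN to N8: 171 each.
    N8: 76+171 = 247 > 90
  N22 sheds 81 kN to N18, N4: 40 each (1 lost).
    N18: 10+40 = 50 ≤ 70
    N4: 88+40 = 128 > 100
Round 5 — N4, N8 snap.
  N4 sheds 128 kN to N18, N26: 64 each.
    N18: 50+64 = 114 > 70
    N26: 86+64 = 150 ≤ 150
  N8 sheds 247 kN to N18: 247 each.
    N18: 114+247 = 361 > 70
Round 6 — N18 snaps.
  N18 sheds 361 kN: no online neighbours, lost.
No further breaks.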